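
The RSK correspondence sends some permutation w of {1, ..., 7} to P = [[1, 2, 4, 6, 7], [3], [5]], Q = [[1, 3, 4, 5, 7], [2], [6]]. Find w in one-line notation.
5 1 3 4 6 2 7

Reverse RSK: for i = n, n-1, ..., 1, locate i in Q, remove the corresponding corner cell from P, and reverse-bump its entry up through P; the value ejected from row 1 is w(i).

So w = 5 1 3 4 6 2 7.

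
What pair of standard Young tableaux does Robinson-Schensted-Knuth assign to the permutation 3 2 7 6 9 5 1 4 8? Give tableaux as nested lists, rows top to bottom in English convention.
Insert each entry of the permutation into P by Schensted row insertion, recording in Q the position of each new cell.

Insert 3: appended to row 1. P = [[3]].
Insert 2: 2 bumps 3 from row 1; 3 starts row 2. P = [[2], [3]].
Insert 7: appended to row 1. P = [[2, 7], [3]].
Insert 6: 6 bumps 7 from row 1; 7 appends to row 2. P = [[2, 6], [3, 7]].
Insert 9: appended to row 1. P = [[2, 6, 9], [3, 7]].
Insert 5: 5 bumps 6 from row 1; 6 bumps 7 from row 2; 7 starts row 3. P = [[2, 5, 9], [3, 6], [7]].
Insert 1: 1 bumps 2 from row 1; 2 bumps 3 from row 2; 3 bumps 7 from row 3; 7 starts row 4. P = [[1, 5, 9], [2, 6], [3], [7]].
Insert 4: 4 bumps 5 from row 1; 5 bumps 6 from row 2; 6 appends to row 3. P = [[1, 4, 9], [2, 5], [3, 6], [7]].
Insert 8: 8 bumps 9 from row 1; 9 appends to row 2. P = [[1, 4, 8], [2, 5, 9], [3, 6], [7]].

So P = [[1, 4, 8], [2, 5, 9], [3, 6], [7]], Q = [[1, 3, 5], [2, 4, 9], [6, 8], [7]].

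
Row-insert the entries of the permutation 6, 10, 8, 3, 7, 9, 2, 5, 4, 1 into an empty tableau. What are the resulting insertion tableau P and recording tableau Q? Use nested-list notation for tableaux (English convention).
P = [[1, 4, 9], [2, 5], [3, 7], [6], [8], [10]], Q = [[1, 2, 6], [3, 5], [4, 8], [7], [9], [10]]

Insert each entry of the permutation into P by Schensted row insertion, recording in Q the position of each new cell.

After inserting 6: P = [[6]].
After inserting 10: P = [[6, 10]].
After inserting 8: P = [[6, 8], [10]].
After inserting 3: P = [[3, 8], [6], [10]].
After inserting 7: P = [[3, 7], [6, 8], [10]].
After inserting 9: P = [[3, 7, 9], [6, 8], [10]].
After inserting 2: P = [[2, 7, 9], [3, 8], [6], [10]].
After inserting 5: P = [[2, 5, 9], [3, 7], [6, 8], [10]].
After inserting 4: P = [[2, 4, 9], [3, 5], [6, 7], [8], [10]].
After inserting 1: P = [[1, 4, 9], [2, 5], [3, 7], [6], [8], [10]].

So P = [[1, 4, 9], [2, 5], [3, 7], [6], [8], [10]], Q = [[1, 2, 6], [3, 5], [4, 8], [7], [9], [10]].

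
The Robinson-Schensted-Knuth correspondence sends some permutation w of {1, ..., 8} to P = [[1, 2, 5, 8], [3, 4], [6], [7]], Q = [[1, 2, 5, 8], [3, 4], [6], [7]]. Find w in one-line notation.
Reverse the RSK construction: for i from n down to 1, find the cell of Q containing i, remove the entry at that cell from P, and reverse-bump it up through P; the value ejected from row 1 is w(i).

Step i=8: Q has 8 at row 1, column 4; remove that cell from P, ejecting 8. So w(8) = 8. P is now [[1, 2, 5], [3, 4], [6], [7]].
Step i=7: Q has 7 at row 4, column 1; remove 7 from row 4 of P and reverse-bump: 7 enters row 3 and ejects 6; 6 enters row 2 and ejects 4; 4 enters row 1 and ejects 2. So w(7) = 2. P is now [[1, 4, 5], [3, 6], [7]].
Step i=6: Q has 6 at row 3, column 1; remove 7 from row 3 of P and reverse-bump: 7 enters row 2 and ejects 6; 6 enters row 1 and ejects 5. So w(6) = 5. P is now [[1, 4, 6], [3, 7]].
Step i=5: Q has 5 at row 1, column 3; remove that cell from P, ejecting 6. So w(5) = 6. P is now [[1, 4], [3, 7]].
Step i=4: Q has 4 at row 2, column 2; remove 7 from row 2 of P and reverse-bump: 7 enters row 1 and ejects 4. So w(4) = 4. P is now [[1, 7], [3]].
Step i=3: Q has 3 at row 2, column 1; remove 3 from row 2 of P and reverse-bump: 3 enters row 1 and ejects 1. So w(3) = 1. P is now [[3, 7]].
Step i=2: Q has 2 at row 1, column 2; remove that cell from P, ejecting 7. So w(2) = 7. P is now [[3]].
Step i=1: Q has 1 at row 1, column 1; remove that cell from P, ejecting 3. So w(1) = 3. P is now [].

So w = 3 7 1 4 6 5 2 8.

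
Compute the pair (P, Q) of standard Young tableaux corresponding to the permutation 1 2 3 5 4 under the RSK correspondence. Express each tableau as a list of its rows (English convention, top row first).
P = [[1, 2, 3, 4], [5]], Q = [[1, 2, 3, 4], [5]]

Insert each entry of the permutation into P by Schensted row insertion, recording in Q the position of each new cell.

Insert 1: appended to row 1. P = [[1]].
Insert 2: appended to row 1. P = [[1, 2]].
Insert 3: appended to row 1. P = [[1, 2, 3]].
Insert 5: appended to row 1. P = [[1, 2, 3, 5]].
Insert 4: 4 bumps 5 from row 1; 5 starts row 2. P = [[1, 2, 3, 4], [5]].

So P = [[1, 2, 3, 4], [5]], Q = [[1, 2, 3, 4], [5]].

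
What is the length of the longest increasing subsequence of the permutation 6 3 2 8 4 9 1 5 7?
4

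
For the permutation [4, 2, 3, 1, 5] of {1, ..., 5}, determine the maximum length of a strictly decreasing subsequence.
3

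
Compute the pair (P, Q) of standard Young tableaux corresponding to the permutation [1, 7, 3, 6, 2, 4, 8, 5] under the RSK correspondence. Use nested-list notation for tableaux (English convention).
Insert each entry of the permutation into P by Schensted row insertion, recording in Q the position of each new cell.

Insert 1: appended to row 1. P = [[1]].
Insert 7: appended to row 1. P = [[1, 7]].
Insert 3: 3 bumps 7 from row 1; 7 starts row 2. P = [[1, 3], [7]].
Insert 6: appended to row 1. P = [[1, 3, 6], [7]].
Insert 2: 2 bumps 3 from row 1; 3 bumps 7 from row 2; 7 starts row 3. P = [[1, 2, 6], [3], [7]].
Insert 4: 4 bumps 6 from row 1; 6 appends to row 2. P = [[1, 2, 4], [3, 6], [7]].
Insert 8: appended to row 1. P = [[1, 2, 4, 8], [3, 6], [7]].
Insert 5: 5 bumps 8 from row 1; 8 appends to row 2. P = [[1, 2, 4, 5], [3, 6, 8], [7]].

So P = [[1, 2, 4, 5], [3, 6, 8], [7]], Q = [[1, 2, 4, 7], [3, 6, 8], [5]].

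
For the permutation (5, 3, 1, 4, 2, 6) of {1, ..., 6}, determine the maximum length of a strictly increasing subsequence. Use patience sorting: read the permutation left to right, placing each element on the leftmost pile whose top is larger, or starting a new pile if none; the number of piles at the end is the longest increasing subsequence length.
3

5: new pile. tops = [5]
3: onto pile 1 (replacing 5). tops = [3]
1: onto pile 1 (replacing 3). tops = [1]
4: new pile. tops = [1, 4]
2: onto pile 2 (replacing 4). tops = [1, 2]
6: new pile. tops = [1, 2, 6]

3 piles, so the longest increasing subsequence has length 3.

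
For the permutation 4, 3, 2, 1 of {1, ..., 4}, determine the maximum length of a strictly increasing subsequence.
1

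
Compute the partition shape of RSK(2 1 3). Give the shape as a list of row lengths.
Row-insert each entry into an empty tableau.

After inserting 2: P = [[2]].
After inserting 1: P = [[1], [2]].
After inserting 3: P = [[1, 3], [2]].

The final insertion tableau P = [[1, 3], [2]] has shape [2, 1].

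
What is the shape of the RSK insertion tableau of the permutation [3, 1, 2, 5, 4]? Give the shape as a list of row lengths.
Row-insert each entry into an empty tableau.

After inserting 3: P = [[3]].
After inserting 1: P = [[1], [3]].
After inserting 2: P = [[1, 2], [3]].
After inserting 5: P = [[1, 2, 5], [3]].
After inserting 4: P = [[1, 2, 4], [3, 5]].

The final insertion tableau P = [[1, 2, 4], [3, 5]] has shape [3, 2].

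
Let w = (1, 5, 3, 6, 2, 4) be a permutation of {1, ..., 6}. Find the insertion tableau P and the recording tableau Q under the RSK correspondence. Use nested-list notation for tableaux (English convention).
P = [[1, 2, 4], [3, 6], [5]], Q = [[1, 2, 4], [3, 6], [5]]

Insert each entry of the permutation into P by Schensted row insertion, recording in Q the position of each new cell.

Insert 1: appended to row 1. P = [[1]], Q = [[1]].
Insert 5: appended to row 1. P = [[1, 5]], Q = [[1, 2]].
Insert 3: 3 bumps 5 from row 1; 5 starts row 2. P = [[1, 3], [5]], Q = [[1, 2], [3]].
Insert 6: appended to row 1. P = [[1, 3, 6], [5]], Q = [[1, 2, 4], [3]].
Insert 2: 2 bumps 3 from row 1; 3 bumps 5 from row 2; 5 starts row 3. P = [[1, 2, 6], [3], [5]], Q = [[1, 2, 4], [3], [5]].
Insert 4: 4 bumps 6 from row 1; 6 appends to row 2. P = [[1, 2, 4], [3, 6], [5]], Q = [[1, 2, 4], [3, 6], [5]].

So P = [[1, 2, 4], [3, 6], [5]], Q = [[1, 2, 4], [3, 6], [5]].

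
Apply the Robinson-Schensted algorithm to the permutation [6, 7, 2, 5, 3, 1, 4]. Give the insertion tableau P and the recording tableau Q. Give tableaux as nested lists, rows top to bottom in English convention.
Insert each entry of the permutation into P by Schensted row insertion, recording in Q the position of each new cell.

Insert 6: appended to row 1. P = [[6]], Q = [[1]].
Insert 7: appended to row 1. P = [[6, 7]], Q = [[1, 2]].
Insert 2: 2 bumps 6 from row 1; 6 starts row 2. P = [[2, 7], [6]], Q = [[1, 2], [3]].
Insert 5: 5 bumps 7 from row 1; 7 appends to row 2. P = [[2, 5], [6, 7]], Q = [[1, 2], [3, 4]].
Insert 3: 3 bumps 5 from row 1; 5 bumps 6 from row 2; 6 starts row 3. P = [[2, 3], [5, 7], [6]], Q = [[1, 2], [3, 4], [5]].
Insert 1: 1 bumps 2 from row 1; 2 bumps 5 from row 2; 5 bumps 6 from row 3; 6 starts row 4. P = [[1, 3], [2, 7], [5], [6]], Q = [[1, 2], [3, 4], [5], [6]].
Insert 4: appended to row 1. P = [[1, 3, 4], [2, 7], [5], [6]], Q = [[1, 2, 7], [3, 4], [5], [6]].

So P = [[1, 3, 4], [2, 7], [5], [6]], Q = [[1, 2, 7], [3, 4], [5], [6]].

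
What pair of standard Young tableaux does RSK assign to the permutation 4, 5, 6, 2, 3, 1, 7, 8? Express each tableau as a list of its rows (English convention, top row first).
Insert each entry of the permutation into P by Schensted row insertion, recording in Q the position of each new cell.

Insert 4: appended to row 1. P = [[4]].
Insert 5: appended to row 1. P = [[4, 5]].
Insert 6: appended to row 1. P = [[4, 5, 6]].
Insert 2: 2 bumps 4 from row 1; 4 starts row 2. P = [[2, 5, 6], [4]].
Insert 3: 3 bumps 5 from row 1; 5 appends to row 2. P = [[2, 3, 6], [4, 5]].
Insert 1: 1 bumps 2 from row 1; 2 bumps 4 from row 2; 4 starts row 3. P = [[1, 3, 6], [2, 5], [4]].
Insert 7: appended to row 1. P = [[1, 3, 6, 7], [2, 5], [4]].
Insert 8: appended to row 1. P = [[1, 3, 6, 7, 8], [2, 5], [4]].

So P = [[1, 3, 6, 7, 8], [2, 5], [4]], Q = [[1, 2, 3, 7, 8], [4, 5], [6]].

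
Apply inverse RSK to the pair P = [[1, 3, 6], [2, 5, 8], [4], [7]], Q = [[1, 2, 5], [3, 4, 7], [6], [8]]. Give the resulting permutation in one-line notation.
Reverse the RSK construction: for i from n down to 1, find the cell of Q containing i, remove the entry at that cell from P, and reverse-bump it up through P; the value ejected from row 1 is w(i).

Step i=8: Q has 8 at row 4, column 1; remove 7 from row 4 of P and reverse-bump: 7 enters row 3 and ejects 4; 4 enters row 2 and ejects 2; 2 enters row 1 and ejects 1. So w(8) = 1. P is now [[2, 3, 6], [4, 5, 8], [7]].
Step i=7: Q has 7 at row 2, column 3; remove 8 from row 2 of P and reverse-bump: 8 enters row 1 and ejects 6. So w(7) = 6. P is now [[2, 3, 8], [4, 5], [7]].
Step i=6: Q has 6 at row 3, column 1; remove 7 from row 3 of P and reverse-bump: 7 enters row 2 and ejects 5; 5 enters row 1 and ejects 3. So w(6) = 3. P is now [[2, 5, 8], [4, 7]].
Step i=5: Q has 5 at row 1, column 3; remove that cell from P, ejecting 8. So w(5) = 8. P is now [[2, 5], [4, 7]].
Step i=4: Q has 4 at row 2, column 2; remove 7 from row 2 of P and reverse-bump: 7 enters row 1 and ejects 5. So w(4) = 5. P is now [[2, 7], [4]].
Step i=3: Q has 3 at row 2, column 1; remove 4 from row 2 of P and reverse-bump: 4 enters row 1 and ejects 2. So w(3) = 2. P is now [[4, 7]].
Step i=2: Q has 2 at row 1, column 2; remove that cell from P, ejecting 7. So w(2) = 7. P is now [[4]].
Step i=1: Q has 1 at row 1, column 1; remove that cell from P, ejecting 4. So w(1) = 4. P is now [].

So w = 4 7 2 5 8 3 6 1.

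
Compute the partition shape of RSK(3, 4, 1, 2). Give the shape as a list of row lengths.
Row-insert each entry into an empty tableau.

After inserting 3: P = [[3]].
After inserting 4: P = [[3, 4]].
After inserting 1: P = [[1, 4], [3]].
After inserting 2: P = [[1, 2], [3, 4]].

The final insertion tableau P = [[1, 2], [3, 4]] has shape [2, 2].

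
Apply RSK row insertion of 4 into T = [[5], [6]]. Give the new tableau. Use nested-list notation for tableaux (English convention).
In row 1, 4 replaces 5 (the leftmost entry greater than 4); 5 is bumped to row 2. In row 2, 5 replaces 6 (the leftmost entry greater than 5); 6 is bumped to row 3. 6 starts a new row 3. The new tableau is [[4], [5], [6]].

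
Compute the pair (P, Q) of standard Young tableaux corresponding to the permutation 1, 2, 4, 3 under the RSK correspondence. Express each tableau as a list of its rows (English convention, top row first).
Insert each entry of the permutation into P by Schensted row insertion, recording in Q the position of each new cell.

Insert 1: appended to row 1. P = [[1]].
Insert 2: appended to row 1. P = [[1, 2]].
Insert 4: appended to row 1. P = [[1, 2, 4]].
Insert 3: 3 bumps 4 from row 1; 4 starts row 2. P = [[1, 2, 3], [4]].

So P = [[1, 2, 3], [4]], Q = [[1, 2, 3], [4]].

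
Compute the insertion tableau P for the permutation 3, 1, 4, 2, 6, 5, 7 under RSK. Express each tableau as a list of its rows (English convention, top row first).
P = [[1, 2, 5, 7], [3, 4, 6]]

Insert 3: appended to row 1. P = [[3]].
Insert 1: 1 bumps 3 from row 1; 3 starts row 2. P = [[1], [3]].
Insert 4: appended to row 1. P = [[1, 4], [3]].
Insert 2: 2 bumps 4 from row 1; 4 appends to row 2. P = [[1, 2], [3, 4]].
Insert 6: appended to row 1. P = [[1, 2, 6], [3, 4]].
Insert 5: 5 bumps 6 from row 1; 6 appends to row 2. P = [[1, 2, 5], [3, 4, 6]].
Insert 7: appended to row 1. P = [[1, 2, 5, 7], [3, 4, 6]].

So P = [[1, 2, 5, 7], [3, 4, 6]].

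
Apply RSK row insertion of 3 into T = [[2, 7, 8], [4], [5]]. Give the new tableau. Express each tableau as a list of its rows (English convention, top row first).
[[2, 3, 8], [4, 7], [5]]

In row 1, 3 replaces 7 (the leftmost entry greater than 3); 7 is bumped to row 2. 7 is appended to row 2. The new tableau is [[2, 3, 8], [4, 7], [5]].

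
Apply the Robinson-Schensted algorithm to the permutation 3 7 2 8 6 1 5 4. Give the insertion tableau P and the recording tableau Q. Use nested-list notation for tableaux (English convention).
P = [[1, 4, 8], [2, 5], [3, 6], [7]], Q = [[1, 2, 4], [3, 5], [6, 7], [8]]

Insert each entry of the permutation into P by Schensted row insertion, recording in Q the position of each new cell.

Insert 3: appended to row 1. P = [[3]].
Insert 7: appended to row 1. P = [[3, 7]].
Insert 2: 2 bumps 3 from row 1; 3 starts row 2. P = [[2, 7], [3]].
Insert 8: appended to row 1. P = [[2, 7, 8], [3]].
Insert 6: 6 bumps 7 from row 1; 7 appends to row 2. P = [[2, 6, 8], [3, 7]].
Insert 1: 1 bumps 2 from row 1; 2 bumps 3 from row 2; 3 starts row 3. P = [[1, 6, 8], [2, 7], [3]].
Insert 5: 5 bumps 6 from row 1; 6 bumps 7 from row 2; 7 appends to row 3. P = [[1, 5, 8], [2, 6], [3, 7]].
Insert 4: 4 bumps 5 from row 1; 5 bumps 6 from row 2; 6 bumps 7 from row 3; 7 starts row 4. P = [[1, 4, 8], [2, 5], [3, 6], [7]].

So P = [[1, 4, 8], [2, 5], [3, 6], [7]], Q = [[1, 2, 4], [3, 5], [6, 7], [8]].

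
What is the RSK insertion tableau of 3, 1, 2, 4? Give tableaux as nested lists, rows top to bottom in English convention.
Insert 3: appended to row 1. P = [[3]].
Insert 1: 1 bumps 3 from row 1; 3 starts row 2. P = [[1], [3]].
Insert 2: appended to row 1. P = [[1, 2], [3]].
Insert 4: appended to row 1. P = [[1, 2, 4], [3]].

So P = [[1, 2, 4], [3]].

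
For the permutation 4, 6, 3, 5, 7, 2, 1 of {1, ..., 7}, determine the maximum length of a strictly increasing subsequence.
3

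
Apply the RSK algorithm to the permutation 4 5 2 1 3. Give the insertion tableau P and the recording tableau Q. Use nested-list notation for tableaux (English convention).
P = [[1, 3], [2, 5], [4]], Q = [[1, 2], [3, 5], [4]]

Insert each entry of the permutation into P by Schensted row insertion, recording in Q the position of each new cell.

After inserting 4: P = [[4]].
After inserting 5: P = [[4, 5]].
After inserting 2: P = [[2, 5], [4]].
After inserting 1: P = [[1, 5], [2], [4]].
After inserting 3: P = [[1, 3], [2, 5], [4]].

So P = [[1, 3], [2, 5], [4]], Q = [[1, 2], [3, 5], [4]].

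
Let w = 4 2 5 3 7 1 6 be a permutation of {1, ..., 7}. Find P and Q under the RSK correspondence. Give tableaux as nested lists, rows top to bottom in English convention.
P = [[1, 3, 6], [2, 5, 7], [4]], Q = [[1, 3, 5], [2, 4, 7], [6]]

Insert each entry of the permutation into P by Schensted row insertion, recording in Q the position of each new cell.

After inserting 4: P = [[4]].
After inserting 2: P = [[2], [4]].
After inserting 5: P = [[2, 5], [4]].
After inserting 3: P = [[2, 3], [4, 5]].
After inserting 7: P = [[2, 3, 7], [4, 5]].
After inserting 1: P = [[1, 3, 7], [2, 5], [4]].
After inserting 6: P = [[1, 3, 6], [2, 5, 7], [4]].

So P = [[1, 3, 6], [2, 5, 7], [4]], Q = [[1, 3, 5], [2, 4, 7], [6]].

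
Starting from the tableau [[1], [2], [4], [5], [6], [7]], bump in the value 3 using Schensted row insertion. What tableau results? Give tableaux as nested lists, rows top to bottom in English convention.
[[1, 3], [2], [4], [5], [6], [7]]

3 is larger than every entry of row 1, so it is appended to row 1. The new tableau is [[1, 3], [2], [4], [5], [6], [7]].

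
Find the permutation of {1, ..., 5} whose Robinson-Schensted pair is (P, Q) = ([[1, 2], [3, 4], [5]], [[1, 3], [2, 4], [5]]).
Reverse the RSK construction: for i from n down to 1, find the cell of Q containing i, remove the entry at that cell from P, and reverse-bump it up through P; the value ejected from row 1 is w(i).

Step i=5: Q has 5 at row 3, column 1; remove 5 from row 3 of P and reverse-bump: 5 enters row 2 and ejects 4; 4 enters row 1 and ejects 2. So w(5) = 2. P is now [[1, 4], [3, 5]].
Step i=4: Q has 4 at row 2, column 2; remove 5 from row 2 of P and reverse-bump: 5 enters row 1 and ejects 4. So w(4) = 4. P is now [[1, 5], [3]].
Step i=3: Q has 3 at row 1, column 2; remove that cell from P, ejecting 5. So w(3) = 5. P is now [[1], [3]].
Step i=2: Q has 2 at row 2, column 1; remove 3 from row 2 of P and reverse-bump: 3 enters row 1 and ejects 1. So w(2) = 1. P is now [[3]].
Step i=1: Q has 1 at row 1, column 1; remove that cell from P, ejecting 3. So w(1) = 3. P is now [].

So w = 3 1 5 4 2.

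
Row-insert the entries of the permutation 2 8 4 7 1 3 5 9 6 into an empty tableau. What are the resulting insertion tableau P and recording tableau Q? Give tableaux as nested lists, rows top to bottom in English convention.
P = [[1, 3, 5, 6], [2, 4, 7, 9], [8]], Q = [[1, 2, 4, 8], [3, 6, 7, 9], [5]]

Insert each entry of the permutation into P by Schensted row insertion, recording in Q the position of each new cell.

Insert 2: appended to row 1. P = [[2]].
Insert 8: appended to row 1. P = [[2, 8]].
Insert 4: 4 bumps 8 from row 1; 8 starts row 2. P = [[2, 4], [8]].
Insert 7: appended to row 1. P = [[2, 4, 7], [8]].
Insert 1: 1 bumps 2 from row 1; 2 bumps 8 from row 2; 8 starts row 3. P = [[1, 4, 7], [2], [8]].
Insert 3: 3 bumps 4 from row 1; 4 appends to row 2. P = [[1, 3, 7], [2, 4], [8]].
Insert 5: 5 bumps 7 from row 1; 7 appends to row 2. P = [[1, 3, 5], [2, 4, 7], [8]].
Insert 9: appended to row 1. P = [[1, 3, 5, 9], [2, 4, 7], [8]].
Insert 6: 6 bumps 9 from row 1; 9 appends to row 2. P = [[1, 3, 5, 6], [2, 4, 7, 9], [8]].

So P = [[1, 3, 5, 6], [2, 4, 7, 9], [8]], Q = [[1, 2, 4, 8], [3, 6, 7, 9], [5]].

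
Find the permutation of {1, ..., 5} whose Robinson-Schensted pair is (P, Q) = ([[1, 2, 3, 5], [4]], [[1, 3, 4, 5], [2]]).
4 1 2 3 5

Reverse the RSK construction: for i from n down to 1, find the cell of Q containing i, remove the entry at that cell from P, and reverse-bump it up through P; the value ejected from row 1 is w(i).

Step i=5: Q has 5 at row 1, column 4; remove that cell from P, ejecting 5. So w(5) = 5. P is now [[1, 2, 3], [4]].
Step i=4: Q has 4 at row 1, column 3; remove that cell from P, ejecting 3. So w(4) = 3. P is now [[1, 2], [4]].
Step i=3: Q has 3 at row 1, column 2; remove that cell from P, ejecting 2. So w(3) = 2. P is now [[1], [4]].
Step i=2: Q has 2 at row 2, column 1; remove 4 from row 2 of P and reverse-bump: 4 enters row 1 and ejects 1. So w(2) = 1. P is now [[4]].
Step i=1: Q has 1 at row 1, column 1; remove that cell from P, ejecting 4. So w(1) = 4. P is now [].

So w = 4 1 2 3 5.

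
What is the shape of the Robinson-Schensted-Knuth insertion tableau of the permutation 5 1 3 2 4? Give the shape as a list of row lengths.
[3, 1, 1]

Row-insert each entry into an empty tableau.

After inserting 5: P = [[5]].
After inserting 1: P = [[1], [5]].
After inserting 3: P = [[1, 3], [5]].
After inserting 2: P = [[1, 2], [3], [5]].
After inserting 4: P = [[1, 2, 4], [3], [5]].

The final insertion tableau P = [[1, 2, 4], [3], [5]] has shape [3, 1, 1].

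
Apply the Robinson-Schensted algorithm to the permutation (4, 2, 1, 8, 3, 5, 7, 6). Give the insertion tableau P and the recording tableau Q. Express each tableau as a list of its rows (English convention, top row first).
P = [[1, 3, 5, 6], [2, 7], [4, 8]], Q = [[1, 4, 6, 7], [2, 5], [3, 8]]

Insert each entry of the permutation into P by Schensted row insertion, recording in Q the position of each new cell.

Insert 4: appended to row 1. P = [[4]].
Insert 2: 2 bumps 4 from row 1; 4 starts row 2. P = [[2], [4]].
Insert 1: 1 bumps 2 from row 1; 2 bumps 4 from row 2; 4 starts row 3. P = [[1], [2], [4]].
Insert 8: appended to row 1. P = [[1, 8], [2], [4]].
Insert 3: 3 bumps 8 from row 1; 8 appends to row 2. P = [[1, 3], [2, 8], [4]].
Insert 5: appended to row 1. P = [[1, 3, 5], [2, 8], [4]].
Insert 7: appended to row 1. P = [[1, 3, 5, 7], [2, 8], [4]].
Insert 6: 6 bumps 7 from row 1; 7 bumps 8 from row 2; 8 appends to row 3. P = [[1, 3, 5, 6], [2, 7], [4, 8]].

So P = [[1, 3, 5, 6], [2, 7], [4, 8]], Q = [[1, 4, 6, 7], [2, 5], [3, 8]].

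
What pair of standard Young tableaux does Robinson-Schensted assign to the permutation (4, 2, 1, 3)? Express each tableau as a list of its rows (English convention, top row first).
Insert each entry of the permutation into P by Schensted row insertion, recording in Q the position of each new cell.

Insert 4: appended to row 1. P = [[4]].
Insert 2: 2 bumps 4 from row 1; 4 starts row 2. P = [[2], [4]].
Insert 1: 1 bumps 2 from row 1; 2 bumps 4 from row 2; 4 starts row 3. P = [[1], [2], [4]].
Insert 3: appended to row 1. P = [[1, 3], [2], [4]].

So P = [[1, 3], [2], [4]], Q = [[1, 4], [2], [3]].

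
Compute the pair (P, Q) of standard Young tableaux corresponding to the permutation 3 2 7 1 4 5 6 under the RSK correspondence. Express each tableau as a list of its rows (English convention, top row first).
P = [[1, 4, 5, 6], [2, 7], [3]], Q = [[1, 3, 6, 7], [2, 5], [4]]

Insert each entry of the permutation into P by Schensted row insertion, recording in Q the position of each new cell.

Insert 3: appended to row 1. P = [[3]], Q = [[1]].
Insert 2: 2 bumps 3 from row 1; 3 starts row 2. P = [[2], [3]], Q = [[1], [2]].
Insert 7: appended to row 1. P = [[2, 7], [3]], Q = [[1, 3], [2]].
Insert 1: 1 bumps 2 from row 1; 2 bumps 3 from row 2; 3 starts row 3. P = [[1, 7], [2], [3]], Q = [[1, 3], [2], [4]].
Insert 4: 4 bumps 7 from row 1; 7 appends to row 2. P = [[1, 4], [2, 7], [3]], Q = [[1, 3], [2, 5], [4]].
Insert 5: appended to row 1. P = [[1, 4, 5], [2, 7], [3]], Q = [[1, 3, 6], [2, 5], [4]].
Insert 6: appended to row 1. P = [[1, 4, 5, 6], [2, 7], [3]], Q = [[1, 3, 6, 7], [2, 5], [4]].

So P = [[1, 4, 5, 6], [2, 7], [3]], Q = [[1, 3, 6, 7], [2, 5], [4]].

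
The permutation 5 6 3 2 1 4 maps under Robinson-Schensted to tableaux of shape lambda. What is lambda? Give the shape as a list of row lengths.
RSK row insertion gives P = [[1, 4], [2, 6], [3], [5]], which has shape [2, 2, 1, 1].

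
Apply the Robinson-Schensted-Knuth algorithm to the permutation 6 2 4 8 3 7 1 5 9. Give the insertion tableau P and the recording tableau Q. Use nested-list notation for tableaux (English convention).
Insert each entry of the permutation into P by Schensted row insertion, recording in Q the position of each new cell.

Insert 6: appended to row 1. P = [[6]].
Insert 2: 2 bumps 6 from row 1; 6 starts row 2. P = [[2], [6]].
Insert 4: appended to row 1. P = [[2, 4], [6]].
Insert 8: appended to row 1. P = [[2, 4, 8], [6]].
Insert 3: 3 bumps 4 from row 1; 4 bumps 6 from row 2; 6 starts row 3. P = [[2, 3, 8], [4], [6]].
Insert 7: 7 bumps 8 from row 1; 8 appends to row 2. P = [[2, 3, 7], [4, 8], [6]].
Insert 1: 1 bumps 2 from row 1; 2 bumps 4 from row 2; 4 bumps 6 from row 3; 6 starts row 4. P = [[1, 3, 7], [2, 8], [4], [6]].
Insert 5: 5 bumps 7 from row 1; 7 bumps 8 from row 2; 8 appends to row 3. P = [[1, 3, 5], [2, 7], [4, 8], [6]].
Insert 9: appended to row 1. P = [[1, 3, 5, 9], [2, 7], [4, 8], [6]].

So P = [[1, 3, 5, 9], [2, 7], [4, 8], [6]], Q = [[1, 3, 4, 9], [2, 6], [5, 8], [7]].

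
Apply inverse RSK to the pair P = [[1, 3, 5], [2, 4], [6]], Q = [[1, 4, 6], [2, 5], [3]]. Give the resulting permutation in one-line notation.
Reverse RSK: for i = n, n-1, ..., 1, locate i in Q, remove the corresponding corner cell from P, and reverse-bump its entry up through P; the value ejected from row 1 is w(i).

So w = 6 2 1 4 3 5.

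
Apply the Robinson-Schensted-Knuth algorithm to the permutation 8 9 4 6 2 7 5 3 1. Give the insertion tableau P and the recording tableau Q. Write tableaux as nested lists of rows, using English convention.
P = [[1, 3, 7], [2, 5], [4, 9], [6], [8]], Q = [[1, 2, 6], [3, 4], [5, 7], [8], [9]]

Insert each entry of the permutation into P by Schensted row insertion, recording in Q the position of each new cell.

Insert 8: appended to row 1. P = [[8]], Q = [[1]].
Insert 9: appended to row 1. P = [[8, 9]], Q = [[1, 2]].
Insert 4: 4 bumps 8 from row 1; 8 starts row 2. P = [[4, 9], [8]], Q = [[1, 2], [3]].
Insert 6: 6 bumps 9 from row 1; 9 appends to row 2. P = [[4, 6], [8, 9]], Q = [[1, 2], [3, 4]].
Insert 2: 2 bumps 4 from row 1; 4 bumps 8 from row 2; 8 starts row 3. P = [[2, 6], [4, 9], [8]], Q = [[1, 2], [3, 4], [5]].
Insert 7: appended to row 1. P = [[2, 6, 7], [4, 9], [8]], Q = [[1, 2, 6], [3, 4], [5]].
Insert 5: 5 bumps 6 from row 1; 6 bumps 9 from row 2; 9 appends to row 3. P = [[2, 5, 7], [4, 6], [8, 9]], Q = [[1, 2, 6], [3, 4], [5, 7]].
Insert 3: 3 bumps 5 from row 1; 5 bumps 6 from row 2; 6 bumps 8 from row 3; 8 starts row 4. P = [[2, 3, 7], [4, 5], [6, 9], [8]], Q = [[1, 2, 6], [3, 4], [5, 7], [8]].
Insert 1: 1 bumps 2 from row 1; 2 bumps 4 from row 2; 4 bumps 6 from row 3; 6 bumps 8 from row 4; 8 starts row 5. P = [[1, 3, 7], [2, 5], [4, 9], [6], [8]], Q = [[1, 2, 6], [3, 4], [5, 7], [8], [9]].

So P = [[1, 3, 7], [2, 5], [4, 9], [6], [8]], Q = [[1, 2, 6], [3, 4], [5, 7], [8], [9]].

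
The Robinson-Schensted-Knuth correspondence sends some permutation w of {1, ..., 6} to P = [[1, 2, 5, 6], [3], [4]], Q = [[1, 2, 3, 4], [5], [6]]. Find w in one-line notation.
Reverse the RSK construction: for i from n down to 1, find the cell of Q containing i, remove the entry at that cell from P, and reverse-bump it up through P; the value ejected from row 1 is w(i).

Step i=6: Q has 6 at row 3, column 1; remove 4 from row 3 of P and reverse-bump: 4 enters row 2 and ejects 3; 3 enters row 1 and ejects 2. So w(6) = 2. P is now [[1, 3, 5, 6], [4]].
Step i=5: Q has 5 at row 2, column 1; remove 4 from row 2 of P and reverse-bump: 4 enters row 1 and ejects 3. So w(5) = 3. P is now [[1, 4, 5, 6]].
Step i=4: Q has 4 at row 1, column 4; remove that cell from P, ejecting 6. So w(4) = 6. P is now [[1, 4, 5]].
Step i=3: Q has 3 at row 1, column 3; remove that cell from P, ejecting 5. So w(3) = 5. P is now [[1, 4]].
Step i=2: Q has 2 at row 1, column 2; remove that cell from P, ejecting 4. So w(2) = 4. P is now [[1]].
Step i=1: Q has 1 at row 1, column 1; remove that cell from P, ejecting 1. So w(1) = 1. P is now [].

So w = 1 4 5 6 3 2.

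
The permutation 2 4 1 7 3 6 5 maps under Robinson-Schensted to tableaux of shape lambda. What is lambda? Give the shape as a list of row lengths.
[3, 3, 1]

Row-insert each entry into an empty tableau.

After inserting 2: P = [[2]].
After inserting 4: P = [[2, 4]].
After inserting 1: P = [[1, 4], [2]].
After inserting 7: P = [[1, 4, 7], [2]].
After inserting 3: P = [[1, 3, 7], [2, 4]].
After inserting 6: P = [[1, 3, 6], [2, 4, 7]].
After inserting 5: P = [[1, 3, 5], [2, 4, 6], [7]].

The final insertion tableau P = [[1, 3, 5], [2, 4, 6], [7]] has shape [3, 3, 1].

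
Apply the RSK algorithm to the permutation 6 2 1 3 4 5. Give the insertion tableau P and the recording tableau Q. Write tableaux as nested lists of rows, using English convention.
Insert each entry of the permutation into P by Schensted row insertion, recording in Q the position of each new cell.

Insert 6: appended to row 1. P = [[6]], Q = [[1]].
Insert 2: 2 bumps 6 from row 1; 6 starts row 2. P = [[2], [6]], Q = [[1], [2]].
Insert 1: 1 bumps 2 from row 1; 2 bumps 6 from row 2; 6 starts row 3. P = [[1], [2], [6]], Q = [[1], [2], [3]].
Insert 3: appended to row 1. P = [[1, 3], [2], [6]], Q = [[1, 4], [2], [3]].
Insert 4: appended to row 1. P = [[1, 3, 4], [2], [6]], Q = [[1, 4, 5], [2], [3]].
Insert 5: appended to row 1. P = [[1, 3, 4, 5], [2], [6]], Q = [[1, 4, 5, 6], [2], [3]].

So P = [[1, 3, 4, 5], [2], [6]], Q = [[1, 4, 5, 6], [2], [3]].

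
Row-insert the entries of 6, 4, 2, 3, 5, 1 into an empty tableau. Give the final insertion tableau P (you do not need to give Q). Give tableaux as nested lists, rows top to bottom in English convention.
P = [[1, 3, 5], [2], [4], [6]]

Insert 6: appended to row 1. P = [[6]].
Insert 4: 4 bumps 6 from row 1; 6 starts row 2. P = [[4], [6]].
Insert 2: 2 bumps 4 from row 1; 4 bumps 6 from row 2; 6 starts row 3. P = [[2], [4], [6]].
Insert 3: appended to row 1. P = [[2, 3], [4], [6]].
Insert 5: appended to row 1. P = [[2, 3, 5], [4], [6]].
Insert 1: 1 bumps 2 from row 1; 2 bumps 4 from row 2; 4 bumps 6 from row 3; 6 starts row 4. P = [[1, 3, 5], [2], [4], [6]].

So P = [[1, 3, 5], [2], [4], [6]].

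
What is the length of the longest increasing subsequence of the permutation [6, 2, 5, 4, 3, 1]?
2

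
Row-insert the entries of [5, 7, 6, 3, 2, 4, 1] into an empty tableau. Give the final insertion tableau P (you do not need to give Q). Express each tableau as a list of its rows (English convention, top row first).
Insert 5: appended to row 1. P = [[5]].
Insert 7: appended to row 1. P = [[5, 7]].
Insert 6: 6 bumps 7 from row 1; 7 starts row 2. P = [[5, 6], [7]].
Insert 3: 3 bumps 5 from row 1; 5 bumps 7 from row 2; 7 starts row 3. P = [[3, 6], [5], [7]].
Insert 2: 2 bumps 3 from row 1; 3 bumps 5 from row 2; 5 bumps 7 from row 3; 7 starts row 4. P = [[2, 6], [3], [5], [7]].
Insert 4: 4 bumps 6 from row 1; 6 appends to row 2. P = [[2, 4], [3, 6], [5], [7]].
Insert 1: 1 bumps 2 from row 1; 2 bumps 3 from row 2; 3 bumps 5 from row 3; 5 bumps 7 from row 4; 7 starts row 5. P = [[1, 4], [2, 6], [3], [5], [7]].

So P = [[1, 4], [2, 6], [3], [5], [7]].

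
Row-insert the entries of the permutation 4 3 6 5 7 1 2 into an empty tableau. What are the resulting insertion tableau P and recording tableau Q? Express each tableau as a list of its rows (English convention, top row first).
Insert each entry of the permutation into P by Schensted row insertion, recording in Q the position of each new cell.

After inserting 4: P = [[4]].
After inserting 3: P = [[3], [4]].
After inserting 6: P = [[3, 6], [4]].
After inserting 5: P = [[3, 5], [4, 6]].
After inserting 7: P = [[3, 5, 7], [4, 6]].
After inserting 1: P = [[1, 5, 7], [3, 6], [4]].
After inserting 2: P = [[1, 2, 7], [3, 5], [4, 6]].

So P = [[1, 2, 7], [3, 5], [4, 6]], Q = [[1, 3, 5], [2, 4], [6, 7]].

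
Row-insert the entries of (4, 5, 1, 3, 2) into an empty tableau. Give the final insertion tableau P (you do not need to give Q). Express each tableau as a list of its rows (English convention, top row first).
P = [[1, 2], [3, 5], [4]]

Insert 4: appended to row 1. P = [[4]].
Insert 5: appended to row 1. P = [[4, 5]].
Insert 1: 1 bumps 4 from row 1; 4 starts row 2. P = [[1, 5], [4]].
Insert 3: 3 bumps 5 from row 1; 5 appends to row 2. P = [[1, 3], [4, 5]].
Insert 2: 2 bumps 3 from row 1; 3 bumps 4 from row 2; 4 starts row 3. P = [[1, 2], [3, 5], [4]].

So P = [[1, 2], [3, 5], [4]].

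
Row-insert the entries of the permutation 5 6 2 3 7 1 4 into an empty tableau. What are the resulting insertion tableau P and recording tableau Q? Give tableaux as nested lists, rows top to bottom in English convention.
Insert each entry of the permutation into P by Schensted row insertion, recording in Q the position of each new cell.

Insert 5: appended to row 1. P = [[5]], Q = [[1]].
Insert 6: appended to row 1. P = [[5, 6]], Q = [[1, 2]].
Insert 2: 2 bumps 5 from row 1; 5 starts row 2. P = [[2, 6], [5]], Q = [[1, 2], [3]].
Insert 3: 3 bumps 6 from row 1; 6 appends to row 2. P = [[2, 3], [5, 6]], Q = [[1, 2], [3, 4]].
Insert 7: appended to row 1. P = [[2, 3, 7], [5, 6]], Q = [[1, 2, 5], [3, 4]].
Insert 1: 1 bumps 2 from row 1; 2 bumps 5 from row 2; 5 starts row 3. P = [[1, 3, 7], [2, 6], [5]], Q = [[1, 2, 5], [3, 4], [6]].
Insert 4: 4 bumps 7 from row 1; 7 appends to row 2. P = [[1, 3, 4], [2, 6, 7], [5]], Q = [[1, 2, 5], [3, 4, 7], [6]].

So P = [[1, 3, 4], [2, 6, 7], [5]], Q = [[1, 2, 5], [3, 4, 7], [6]].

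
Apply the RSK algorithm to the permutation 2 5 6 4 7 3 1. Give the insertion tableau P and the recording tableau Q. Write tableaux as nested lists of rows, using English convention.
P = [[1, 3, 6, 7], [2], [4], [5]], Q = [[1, 2, 3, 5], [4], [6], [7]]

Insert each entry of the permutation into P by Schensted row insertion, recording in Q the position of each new cell.

After inserting 2: P = [[2]].
After inserting 5: P = [[2, 5]].
After inserting 6: P = [[2, 5, 6]].
After inserting 4: P = [[2, 4, 6], [5]].
After inserting 7: P = [[2, 4, 6, 7], [5]].
After inserting 3: P = [[2, 3, 6, 7], [4], [5]].
After inserting 1: P = [[1, 3, 6, 7], [2], [4], [5]].

So P = [[1, 3, 6, 7], [2], [4], [5]], Q = [[1, 2, 3, 5], [4], [6], [7]].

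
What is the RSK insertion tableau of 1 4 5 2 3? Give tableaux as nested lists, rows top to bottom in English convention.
P = [[1, 2, 3], [4, 5]]

Insert 1: appended to row 1. P = [[1]].
Insert 4: appended to row 1. P = [[1, 4]].
Insert 5: appended to row 1. P = [[1, 4, 5]].
Insert 2: 2 bumps 4 from row 1; 4 starts row 2. P = [[1, 2, 5], [4]].
Insert 3: 3 bumps 5 from row 1; 5 appends to row 2. P = [[1, 2, 3], [4, 5]].

So P = [[1, 2, 3], [4, 5]].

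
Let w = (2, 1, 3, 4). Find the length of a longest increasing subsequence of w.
3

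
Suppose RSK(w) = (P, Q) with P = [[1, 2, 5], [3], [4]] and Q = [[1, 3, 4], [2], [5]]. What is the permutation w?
4 1 3 5 2

Reverse the RSK construction: for i from n down to 1, find the cell of Q containing i, remove the entry at that cell from P, and reverse-bump it up through P; the value ejected from row 1 is w(i).

Step i=5: Q has 5 at row 3, column 1; remove 4 from row 3 of P and reverse-bump: 4 enters row 2 and ejects 3; 3 enters row 1 and ejects 2. So w(5) = 2. P is now [[1, 3, 5], [4]].
Step i=4: Q has 4 at row 1, column 3; remove that cell from P, ejecting 5. So w(4) = 5. P is now [[1, 3], [4]].
Step i=3: Q has 3 at row 1, column 2; remove that cell from P, ejecting 3. So w(3) = 3. P is now [[1], [4]].
Step i=2: Q has 2 at row 2, column 1; remove 4 from row 2 of P and reverse-bump: 4 enters row 1 and ejects 1. So w(2) = 1. P is now [[4]].
Step i=1: Q has 1 at row 1, column 1; remove that cell from P, ejecting 4. So w(1) = 4. P is now [].

So w = 4 1 3 5 2.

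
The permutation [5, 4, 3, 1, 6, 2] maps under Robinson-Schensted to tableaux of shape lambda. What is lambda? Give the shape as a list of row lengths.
[2, 2, 1, 1]

Row-insert each entry into an empty tableau.

After inserting 5: P = [[5]].
After inserting 4: P = [[4], [5]].
After inserting 3: P = [[3], [4], [5]].
After inserting 1: P = [[1], [3], [4], [5]].
After inserting 6: P = [[1, 6], [3], [4], [5]].
After inserting 2: P = [[1, 2], [3, 6], [4], [5]].

The final insertion tableau P = [[1, 2], [3, 6], [4], [5]] has shape [2, 2, 1, 1].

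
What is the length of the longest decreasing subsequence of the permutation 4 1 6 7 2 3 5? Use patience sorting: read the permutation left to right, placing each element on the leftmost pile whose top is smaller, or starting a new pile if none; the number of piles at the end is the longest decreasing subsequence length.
2

4: new pile. tops = [4]
1: new pile. tops = [4, 1]
6: onto pile 1 (replacing 4). tops = [6, 1]
7: onto pile 1 (replacing 6). tops = [7, 1]
2: onto pile 2 (replacing 1). tops = [7, 2]
3: onto pile 2 (replacing 2). tops = [7, 3]
5: onto pile 2 (replacing 3). tops = [7, 5]

2 piles, so the longest decreasing subsequence has length 2.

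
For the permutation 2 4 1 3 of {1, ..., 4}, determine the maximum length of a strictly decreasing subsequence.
2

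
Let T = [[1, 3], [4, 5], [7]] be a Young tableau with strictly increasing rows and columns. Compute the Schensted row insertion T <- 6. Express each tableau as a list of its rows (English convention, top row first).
6 is larger than every entry of row 1, so it is appended to row 1. The new tableau is [[1, 3, 6], [4, 5], [7]].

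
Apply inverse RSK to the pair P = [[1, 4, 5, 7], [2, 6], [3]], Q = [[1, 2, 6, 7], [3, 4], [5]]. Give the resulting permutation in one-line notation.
Reverse the RSK construction: for i from n down to 1, find the cell of Q containing i, remove the entry at that cell from P, and reverse-bump it up through P; the value ejected from row 1 is w(i).

Step i=7: Q has 7 at row 1, column 4; remove that cell from P, ejecting 7. So w(7) = 7. P is now [[1, 4, 5], [2, 6], [3]].
Step i=6: Q has 6 at row 1, column 3; remove that cell from P, ejecting 5. So w(6) = 5. P is now [[1, 4], [2, 6], [3]].
Step i=5: Q has 5 at row 3, column 1; remove 3 from row 3 of P and reverse-bump: 3 enters row 2 and ejects 2; 2 enters row 1 and ejects 1. So w(5) = 1. P is now [[2, 4], [3, 6]].
Step i=4: Q has 4 at row 2, column 2; remove 6 from row 2 of P and reverse-bump: 6 enters row 1 and ejects 4. So w(4) = 4. P is now [[2, 6], [3]].
Step i=3: Q has 3 at row 2, column 1; remove 3 from row 2 of P and reverse-bump: 3 enters row 1 and ejects 2. So w(3) = 2. P is now [[3, 6]].
Step i=2: Q has 2 at row 1, column 2; remove that cell from P, ejecting 6. So w(2) = 6. P is now [[3]].
Step i=1: Q has 1 at row 1, column 1; remove that cell from P, ejecting 3. So w(1) = 3. P is now [].

So w = 3 6 2 4 1 5 7.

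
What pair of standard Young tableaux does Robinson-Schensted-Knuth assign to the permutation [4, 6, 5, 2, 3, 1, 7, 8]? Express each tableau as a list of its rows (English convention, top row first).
P = [[1, 3, 7, 8], [2, 5], [4], [6]], Q = [[1, 2, 7, 8], [3, 5], [4], [6]]

Insert each entry of the permutation into P by Schensted row insertion, recording in Q the position of each new cell.

Insert 4: appended to row 1. P = [[4]], Q = [[1]].
Insert 6: appended to row 1. P = [[4, 6]], Q = [[1, 2]].
Insert 5: 5 bumps 6 from row 1; 6 starts row 2. P = [[4, 5], [6]], Q = [[1, 2], [3]].
Insert 2: 2 bumps 4 from row 1; 4 bumps 6 from row 2; 6 starts row 3. P = [[2, 5], [4], [6]], Q = [[1, 2], [3], [4]].
Insert 3: 3 bumps 5 from row 1; 5 appends to row 2. P = [[2, 3], [4, 5], [6]], Q = [[1, 2], [3, 5], [4]].
Insert 1: 1 bumps 2 from row 1; 2 bumps 4 from row 2; 4 bumps 6 from row 3; 6 starts row 4. P = [[1, 3], [2, 5], [4], [6]], Q = [[1, 2], [3, 5], [4], [6]].
Insert 7: appended to row 1. P = [[1, 3, 7], [2, 5], [4], [6]], Q = [[1, 2, 7], [3, 5], [4], [6]].
Insert 8: appended to row 1. P = [[1, 3, 7, 8], [2, 5], [4], [6]], Q = [[1, 2, 7, 8], [3, 5], [4], [6]].

So P = [[1, 3, 7, 8], [2, 5], [4], [6]], Q = [[1, 2, 7, 8], [3, 5], [4], [6]].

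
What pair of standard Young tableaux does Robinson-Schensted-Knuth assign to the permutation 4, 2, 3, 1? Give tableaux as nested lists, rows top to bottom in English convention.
Insert each entry of the permutation into P by Schensted row insertion, recording in Q the position of each new cell.

Insert 4: appended to row 1. P = [[4]].
Insert 2: 2 bumps 4 from row 1; 4 starts row 2. P = [[2], [4]].
Insert 3: appended to row 1. P = [[2, 3], [4]].
Insert 1: 1 bumps 2 from row 1; 2 bumps 4 from row 2; 4 starts row 3. P = [[1, 3], [2], [4]].

So P = [[1, 3], [2], [4]], Q = [[1, 3], [2], [4]].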